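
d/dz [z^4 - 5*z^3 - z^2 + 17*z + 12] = 4*z^3 - 15*z^2 - 2*z + 17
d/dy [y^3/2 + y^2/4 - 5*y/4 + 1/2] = 3*y^2/2 + y/2 - 5/4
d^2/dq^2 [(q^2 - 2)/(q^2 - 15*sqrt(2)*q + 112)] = 6*(5*sqrt(2)*q^3 - 114*q^2 + 30*sqrt(2)*q + 3956)/(q^6 - 45*sqrt(2)*q^5 + 1686*q^4 - 16830*sqrt(2)*q^3 + 188832*q^2 - 564480*sqrt(2)*q + 1404928)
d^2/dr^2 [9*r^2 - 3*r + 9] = 18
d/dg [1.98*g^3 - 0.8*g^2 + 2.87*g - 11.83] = 5.94*g^2 - 1.6*g + 2.87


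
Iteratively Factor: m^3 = (m)*(m^2) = m^2*(m)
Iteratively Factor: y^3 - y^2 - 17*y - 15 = (y - 5)*(y^2 + 4*y + 3) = (y - 5)*(y + 3)*(y + 1)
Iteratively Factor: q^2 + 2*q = (q + 2)*(q)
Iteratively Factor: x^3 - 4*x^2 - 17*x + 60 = (x - 5)*(x^2 + x - 12) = (x - 5)*(x - 3)*(x + 4)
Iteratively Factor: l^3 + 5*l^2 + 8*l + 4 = (l + 2)*(l^2 + 3*l + 2) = (l + 2)^2*(l + 1)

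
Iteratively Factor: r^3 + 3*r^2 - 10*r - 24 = (r - 3)*(r^2 + 6*r + 8) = (r - 3)*(r + 2)*(r + 4)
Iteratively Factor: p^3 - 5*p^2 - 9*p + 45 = (p - 3)*(p^2 - 2*p - 15) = (p - 5)*(p - 3)*(p + 3)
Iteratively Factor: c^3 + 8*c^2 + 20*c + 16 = (c + 4)*(c^2 + 4*c + 4) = (c + 2)*(c + 4)*(c + 2)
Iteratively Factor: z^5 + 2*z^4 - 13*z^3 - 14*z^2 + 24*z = (z + 2)*(z^4 - 13*z^2 + 12*z) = z*(z + 2)*(z^3 - 13*z + 12) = z*(z - 1)*(z + 2)*(z^2 + z - 12) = z*(z - 3)*(z - 1)*(z + 2)*(z + 4)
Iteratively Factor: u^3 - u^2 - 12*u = (u)*(u^2 - u - 12) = u*(u + 3)*(u - 4)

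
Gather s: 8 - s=8 - s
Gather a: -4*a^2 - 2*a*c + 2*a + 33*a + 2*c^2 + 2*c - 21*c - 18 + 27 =-4*a^2 + a*(35 - 2*c) + 2*c^2 - 19*c + 9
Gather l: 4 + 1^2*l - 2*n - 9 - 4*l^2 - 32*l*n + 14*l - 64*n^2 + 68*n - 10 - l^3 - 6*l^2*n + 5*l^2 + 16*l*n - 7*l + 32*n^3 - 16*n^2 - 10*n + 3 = -l^3 + l^2*(1 - 6*n) + l*(8 - 16*n) + 32*n^3 - 80*n^2 + 56*n - 12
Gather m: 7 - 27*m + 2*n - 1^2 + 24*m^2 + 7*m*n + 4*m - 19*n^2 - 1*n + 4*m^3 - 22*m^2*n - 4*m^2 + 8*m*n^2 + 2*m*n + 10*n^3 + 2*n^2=4*m^3 + m^2*(20 - 22*n) + m*(8*n^2 + 9*n - 23) + 10*n^3 - 17*n^2 + n + 6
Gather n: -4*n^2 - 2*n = -4*n^2 - 2*n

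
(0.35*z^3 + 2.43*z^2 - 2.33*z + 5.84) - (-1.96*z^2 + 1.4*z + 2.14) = 0.35*z^3 + 4.39*z^2 - 3.73*z + 3.7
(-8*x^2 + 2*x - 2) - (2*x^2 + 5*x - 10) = -10*x^2 - 3*x + 8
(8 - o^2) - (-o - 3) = -o^2 + o + 11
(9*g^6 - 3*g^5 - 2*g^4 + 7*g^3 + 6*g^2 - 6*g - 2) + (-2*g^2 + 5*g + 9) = 9*g^6 - 3*g^5 - 2*g^4 + 7*g^3 + 4*g^2 - g + 7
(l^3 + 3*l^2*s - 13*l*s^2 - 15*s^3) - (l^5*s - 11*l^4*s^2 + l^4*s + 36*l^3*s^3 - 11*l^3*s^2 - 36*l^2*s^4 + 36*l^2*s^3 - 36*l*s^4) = -l^5*s + 11*l^4*s^2 - l^4*s - 36*l^3*s^3 + 11*l^3*s^2 + l^3 + 36*l^2*s^4 - 36*l^2*s^3 + 3*l^2*s + 36*l*s^4 - 13*l*s^2 - 15*s^3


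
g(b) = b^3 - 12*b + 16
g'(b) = 3*b^2 - 12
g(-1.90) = 31.94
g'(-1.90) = -1.17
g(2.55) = 1.98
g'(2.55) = 7.51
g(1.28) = 2.74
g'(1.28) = -7.08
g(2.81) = 4.47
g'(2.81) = 11.69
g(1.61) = 0.85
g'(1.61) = -4.22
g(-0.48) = 21.65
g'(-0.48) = -11.31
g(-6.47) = -177.20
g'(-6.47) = 113.58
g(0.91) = 5.83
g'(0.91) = -9.52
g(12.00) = 1600.00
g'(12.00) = 420.00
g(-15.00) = -3179.00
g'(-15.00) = 663.00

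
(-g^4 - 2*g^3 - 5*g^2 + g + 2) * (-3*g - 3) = 3*g^5 + 9*g^4 + 21*g^3 + 12*g^2 - 9*g - 6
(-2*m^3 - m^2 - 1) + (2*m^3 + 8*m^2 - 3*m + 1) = 7*m^2 - 3*m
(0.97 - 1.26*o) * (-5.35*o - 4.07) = 6.741*o^2 - 0.0612999999999992*o - 3.9479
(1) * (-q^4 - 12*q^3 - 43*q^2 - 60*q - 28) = -q^4 - 12*q^3 - 43*q^2 - 60*q - 28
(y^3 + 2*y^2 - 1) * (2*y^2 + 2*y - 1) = 2*y^5 + 6*y^4 + 3*y^3 - 4*y^2 - 2*y + 1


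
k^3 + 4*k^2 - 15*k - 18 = (k - 3)*(k + 1)*(k + 6)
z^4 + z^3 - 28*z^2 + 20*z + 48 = (z - 4)*(z - 2)*(z + 1)*(z + 6)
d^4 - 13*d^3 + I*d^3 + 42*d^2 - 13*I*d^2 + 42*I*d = d*(d - 7)*(d - 6)*(d + I)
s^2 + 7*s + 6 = (s + 1)*(s + 6)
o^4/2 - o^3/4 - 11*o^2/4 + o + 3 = (o/2 + 1/2)*(o - 2)*(o - 3/2)*(o + 2)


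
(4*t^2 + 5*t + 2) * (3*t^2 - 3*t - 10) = 12*t^4 + 3*t^3 - 49*t^2 - 56*t - 20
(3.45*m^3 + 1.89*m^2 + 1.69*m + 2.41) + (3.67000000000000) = 3.45*m^3 + 1.89*m^2 + 1.69*m + 6.08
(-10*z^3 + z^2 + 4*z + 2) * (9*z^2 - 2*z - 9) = -90*z^5 + 29*z^4 + 124*z^3 + z^2 - 40*z - 18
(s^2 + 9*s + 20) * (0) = 0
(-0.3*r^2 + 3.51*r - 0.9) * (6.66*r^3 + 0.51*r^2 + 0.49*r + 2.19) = -1.998*r^5 + 23.2236*r^4 - 4.3509*r^3 + 0.6039*r^2 + 7.2459*r - 1.971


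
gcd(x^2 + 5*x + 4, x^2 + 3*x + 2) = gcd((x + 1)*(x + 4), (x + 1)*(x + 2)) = x + 1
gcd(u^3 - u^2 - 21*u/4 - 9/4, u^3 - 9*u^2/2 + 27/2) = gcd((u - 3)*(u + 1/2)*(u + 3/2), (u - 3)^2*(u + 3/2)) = u^2 - 3*u/2 - 9/2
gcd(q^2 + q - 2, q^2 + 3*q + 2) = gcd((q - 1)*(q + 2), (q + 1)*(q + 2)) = q + 2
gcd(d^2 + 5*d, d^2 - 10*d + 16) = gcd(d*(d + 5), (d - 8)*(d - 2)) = 1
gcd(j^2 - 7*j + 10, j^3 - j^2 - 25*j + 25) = j - 5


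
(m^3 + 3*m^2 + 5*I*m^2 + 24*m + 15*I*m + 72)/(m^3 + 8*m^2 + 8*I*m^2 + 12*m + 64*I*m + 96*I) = (m^2 + 3*m*(1 - I) - 9*I)/(m^2 + 8*m + 12)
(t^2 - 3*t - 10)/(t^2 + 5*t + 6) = (t - 5)/(t + 3)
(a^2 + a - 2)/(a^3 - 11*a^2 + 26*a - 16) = (a + 2)/(a^2 - 10*a + 16)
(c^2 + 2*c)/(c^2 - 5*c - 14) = c/(c - 7)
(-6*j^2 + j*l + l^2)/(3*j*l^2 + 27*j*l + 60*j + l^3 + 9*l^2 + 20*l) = (-2*j + l)/(l^2 + 9*l + 20)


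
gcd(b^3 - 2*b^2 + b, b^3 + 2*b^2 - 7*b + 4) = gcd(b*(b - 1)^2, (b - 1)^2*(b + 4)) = b^2 - 2*b + 1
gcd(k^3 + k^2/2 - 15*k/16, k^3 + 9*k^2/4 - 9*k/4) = k^2 - 3*k/4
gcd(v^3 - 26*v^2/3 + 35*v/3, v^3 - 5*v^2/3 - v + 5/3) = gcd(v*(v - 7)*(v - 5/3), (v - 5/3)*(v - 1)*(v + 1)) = v - 5/3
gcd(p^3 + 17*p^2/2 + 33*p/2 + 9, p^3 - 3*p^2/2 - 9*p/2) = p + 3/2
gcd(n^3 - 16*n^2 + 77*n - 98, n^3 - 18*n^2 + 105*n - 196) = n^2 - 14*n + 49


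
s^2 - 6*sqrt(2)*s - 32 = (s - 8*sqrt(2))*(s + 2*sqrt(2))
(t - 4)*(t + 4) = t^2 - 16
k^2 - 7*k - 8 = (k - 8)*(k + 1)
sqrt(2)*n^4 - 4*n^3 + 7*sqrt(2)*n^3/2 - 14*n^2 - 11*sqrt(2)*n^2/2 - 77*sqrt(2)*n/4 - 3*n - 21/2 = (n + 7/2)*(n - 3*sqrt(2))*(n + sqrt(2)/2)*(sqrt(2)*n + 1)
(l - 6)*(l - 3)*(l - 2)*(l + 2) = l^4 - 9*l^3 + 14*l^2 + 36*l - 72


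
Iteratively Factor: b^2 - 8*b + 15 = (b - 3)*(b - 5)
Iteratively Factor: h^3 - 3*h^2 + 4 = (h - 2)*(h^2 - h - 2) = (h - 2)^2*(h + 1)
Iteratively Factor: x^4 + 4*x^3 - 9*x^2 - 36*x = (x + 4)*(x^3 - 9*x) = (x - 3)*(x + 4)*(x^2 + 3*x) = (x - 3)*(x + 3)*(x + 4)*(x)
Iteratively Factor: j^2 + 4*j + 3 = (j + 1)*(j + 3)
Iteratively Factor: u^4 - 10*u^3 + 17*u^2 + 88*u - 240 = (u - 5)*(u^3 - 5*u^2 - 8*u + 48) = (u - 5)*(u + 3)*(u^2 - 8*u + 16) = (u - 5)*(u - 4)*(u + 3)*(u - 4)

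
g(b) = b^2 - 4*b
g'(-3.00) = -10.00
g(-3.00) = 21.00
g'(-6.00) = -16.00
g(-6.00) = 60.00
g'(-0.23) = -4.46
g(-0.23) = 0.97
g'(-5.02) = -14.04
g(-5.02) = 45.28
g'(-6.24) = -16.48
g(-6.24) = 63.90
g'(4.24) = 4.48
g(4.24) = 1.02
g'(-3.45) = -10.90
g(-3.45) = 25.70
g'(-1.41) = -6.82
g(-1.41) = 7.63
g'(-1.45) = -6.90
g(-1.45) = 7.90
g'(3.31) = 2.62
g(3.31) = -2.28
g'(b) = 2*b - 4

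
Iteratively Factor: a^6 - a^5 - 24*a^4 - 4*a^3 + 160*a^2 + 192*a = (a + 3)*(a^5 - 4*a^4 - 12*a^3 + 32*a^2 + 64*a) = (a + 2)*(a + 3)*(a^4 - 6*a^3 + 32*a) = (a + 2)^2*(a + 3)*(a^3 - 8*a^2 + 16*a) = (a - 4)*(a + 2)^2*(a + 3)*(a^2 - 4*a) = a*(a - 4)*(a + 2)^2*(a + 3)*(a - 4)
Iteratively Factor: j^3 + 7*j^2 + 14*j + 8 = (j + 2)*(j^2 + 5*j + 4) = (j + 1)*(j + 2)*(j + 4)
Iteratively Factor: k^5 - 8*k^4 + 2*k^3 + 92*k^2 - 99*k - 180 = (k - 5)*(k^4 - 3*k^3 - 13*k^2 + 27*k + 36) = (k - 5)*(k + 1)*(k^3 - 4*k^2 - 9*k + 36) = (k - 5)*(k - 4)*(k + 1)*(k^2 - 9) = (k - 5)*(k - 4)*(k + 1)*(k + 3)*(k - 3)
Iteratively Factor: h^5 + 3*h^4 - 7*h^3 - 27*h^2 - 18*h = (h)*(h^4 + 3*h^3 - 7*h^2 - 27*h - 18) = h*(h + 1)*(h^3 + 2*h^2 - 9*h - 18) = h*(h + 1)*(h + 2)*(h^2 - 9) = h*(h - 3)*(h + 1)*(h + 2)*(h + 3)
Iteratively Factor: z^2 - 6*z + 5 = (z - 1)*(z - 5)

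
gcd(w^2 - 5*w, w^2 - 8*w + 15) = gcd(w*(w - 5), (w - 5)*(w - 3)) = w - 5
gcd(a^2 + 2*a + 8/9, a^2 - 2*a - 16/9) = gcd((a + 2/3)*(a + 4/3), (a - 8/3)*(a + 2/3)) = a + 2/3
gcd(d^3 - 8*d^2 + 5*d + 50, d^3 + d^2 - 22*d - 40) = d^2 - 3*d - 10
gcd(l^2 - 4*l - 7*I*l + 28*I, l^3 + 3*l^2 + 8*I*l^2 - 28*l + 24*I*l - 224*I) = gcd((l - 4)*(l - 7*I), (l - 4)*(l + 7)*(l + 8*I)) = l - 4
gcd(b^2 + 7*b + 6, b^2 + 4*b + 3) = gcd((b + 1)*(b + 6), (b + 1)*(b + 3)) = b + 1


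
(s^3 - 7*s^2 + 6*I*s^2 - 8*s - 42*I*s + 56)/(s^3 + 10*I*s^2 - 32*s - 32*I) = (s - 7)/(s + 4*I)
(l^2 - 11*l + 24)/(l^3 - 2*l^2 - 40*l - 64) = (l - 3)/(l^2 + 6*l + 8)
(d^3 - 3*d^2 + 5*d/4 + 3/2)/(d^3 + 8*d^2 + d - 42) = (d^2 - d - 3/4)/(d^2 + 10*d + 21)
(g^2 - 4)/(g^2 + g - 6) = (g + 2)/(g + 3)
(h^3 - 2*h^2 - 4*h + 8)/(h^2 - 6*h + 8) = (h^2 - 4)/(h - 4)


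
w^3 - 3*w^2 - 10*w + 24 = (w - 4)*(w - 2)*(w + 3)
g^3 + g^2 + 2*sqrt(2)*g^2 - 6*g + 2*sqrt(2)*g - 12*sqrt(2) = (g - 2)*(g + 3)*(g + 2*sqrt(2))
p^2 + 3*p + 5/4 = (p + 1/2)*(p + 5/2)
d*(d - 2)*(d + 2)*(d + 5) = d^4 + 5*d^3 - 4*d^2 - 20*d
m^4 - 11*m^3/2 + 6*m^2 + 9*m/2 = m*(m - 3)^2*(m + 1/2)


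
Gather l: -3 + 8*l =8*l - 3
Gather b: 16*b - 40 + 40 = 16*b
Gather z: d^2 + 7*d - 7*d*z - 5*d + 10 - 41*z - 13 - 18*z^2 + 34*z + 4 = d^2 + 2*d - 18*z^2 + z*(-7*d - 7) + 1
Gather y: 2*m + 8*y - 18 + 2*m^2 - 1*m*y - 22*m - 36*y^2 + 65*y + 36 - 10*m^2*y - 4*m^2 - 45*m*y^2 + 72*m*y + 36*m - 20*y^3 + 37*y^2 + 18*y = -2*m^2 + 16*m - 20*y^3 + y^2*(1 - 45*m) + y*(-10*m^2 + 71*m + 91) + 18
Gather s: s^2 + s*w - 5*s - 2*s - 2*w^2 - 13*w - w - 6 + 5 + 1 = s^2 + s*(w - 7) - 2*w^2 - 14*w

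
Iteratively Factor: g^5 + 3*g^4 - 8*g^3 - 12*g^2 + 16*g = (g + 4)*(g^4 - g^3 - 4*g^2 + 4*g) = (g - 1)*(g + 4)*(g^3 - 4*g) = (g - 2)*(g - 1)*(g + 4)*(g^2 + 2*g) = g*(g - 2)*(g - 1)*(g + 4)*(g + 2)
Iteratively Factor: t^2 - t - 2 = (t - 2)*(t + 1)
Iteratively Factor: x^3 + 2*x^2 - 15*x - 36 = (x + 3)*(x^2 - x - 12) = (x - 4)*(x + 3)*(x + 3)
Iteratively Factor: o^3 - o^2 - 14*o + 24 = (o - 2)*(o^2 + o - 12) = (o - 2)*(o + 4)*(o - 3)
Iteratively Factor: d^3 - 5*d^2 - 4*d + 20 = (d - 2)*(d^2 - 3*d - 10) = (d - 5)*(d - 2)*(d + 2)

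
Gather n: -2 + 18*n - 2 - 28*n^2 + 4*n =-28*n^2 + 22*n - 4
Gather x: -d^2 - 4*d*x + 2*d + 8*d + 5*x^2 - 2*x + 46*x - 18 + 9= -d^2 + 10*d + 5*x^2 + x*(44 - 4*d) - 9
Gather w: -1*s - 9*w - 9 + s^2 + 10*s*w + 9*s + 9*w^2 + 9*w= s^2 + 10*s*w + 8*s + 9*w^2 - 9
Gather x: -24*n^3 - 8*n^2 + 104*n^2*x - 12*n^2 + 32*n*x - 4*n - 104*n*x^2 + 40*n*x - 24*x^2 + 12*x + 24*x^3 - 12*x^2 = -24*n^3 - 20*n^2 - 4*n + 24*x^3 + x^2*(-104*n - 36) + x*(104*n^2 + 72*n + 12)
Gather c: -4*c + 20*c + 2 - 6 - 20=16*c - 24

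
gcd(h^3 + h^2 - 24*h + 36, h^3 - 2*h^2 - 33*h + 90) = h^2 + 3*h - 18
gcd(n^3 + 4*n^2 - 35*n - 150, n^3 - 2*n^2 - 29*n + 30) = n^2 - n - 30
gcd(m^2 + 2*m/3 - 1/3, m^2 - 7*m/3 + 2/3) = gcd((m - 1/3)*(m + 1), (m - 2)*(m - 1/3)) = m - 1/3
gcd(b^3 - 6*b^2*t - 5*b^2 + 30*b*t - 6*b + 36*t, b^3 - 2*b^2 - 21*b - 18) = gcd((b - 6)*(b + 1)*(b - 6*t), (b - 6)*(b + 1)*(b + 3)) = b^2 - 5*b - 6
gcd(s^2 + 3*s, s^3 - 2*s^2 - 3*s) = s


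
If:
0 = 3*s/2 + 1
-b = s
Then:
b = 2/3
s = -2/3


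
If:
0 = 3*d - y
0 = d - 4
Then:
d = 4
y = 12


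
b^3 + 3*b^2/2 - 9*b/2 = b*(b - 3/2)*(b + 3)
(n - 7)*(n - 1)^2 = n^3 - 9*n^2 + 15*n - 7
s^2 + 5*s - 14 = (s - 2)*(s + 7)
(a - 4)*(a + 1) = a^2 - 3*a - 4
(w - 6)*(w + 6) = w^2 - 36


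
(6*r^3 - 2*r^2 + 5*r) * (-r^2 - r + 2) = -6*r^5 - 4*r^4 + 9*r^3 - 9*r^2 + 10*r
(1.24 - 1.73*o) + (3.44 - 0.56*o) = 4.68 - 2.29*o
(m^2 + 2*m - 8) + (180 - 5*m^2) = -4*m^2 + 2*m + 172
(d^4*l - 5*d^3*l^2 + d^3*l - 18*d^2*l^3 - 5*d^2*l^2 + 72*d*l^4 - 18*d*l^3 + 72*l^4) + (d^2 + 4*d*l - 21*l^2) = d^4*l - 5*d^3*l^2 + d^3*l - 18*d^2*l^3 - 5*d^2*l^2 + d^2 + 72*d*l^4 - 18*d*l^3 + 4*d*l + 72*l^4 - 21*l^2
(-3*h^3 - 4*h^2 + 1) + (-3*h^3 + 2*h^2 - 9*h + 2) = -6*h^3 - 2*h^2 - 9*h + 3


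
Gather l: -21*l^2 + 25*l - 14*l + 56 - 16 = -21*l^2 + 11*l + 40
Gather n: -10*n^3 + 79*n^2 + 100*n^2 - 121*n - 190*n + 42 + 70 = -10*n^3 + 179*n^2 - 311*n + 112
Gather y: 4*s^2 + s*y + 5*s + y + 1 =4*s^2 + 5*s + y*(s + 1) + 1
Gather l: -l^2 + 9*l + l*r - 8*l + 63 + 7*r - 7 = -l^2 + l*(r + 1) + 7*r + 56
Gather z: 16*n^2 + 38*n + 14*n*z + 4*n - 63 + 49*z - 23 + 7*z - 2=16*n^2 + 42*n + z*(14*n + 56) - 88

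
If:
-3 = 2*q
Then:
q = -3/2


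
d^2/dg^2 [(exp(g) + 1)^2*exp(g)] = (9*exp(2*g) + 8*exp(g) + 1)*exp(g)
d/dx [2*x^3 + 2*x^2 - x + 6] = 6*x^2 + 4*x - 1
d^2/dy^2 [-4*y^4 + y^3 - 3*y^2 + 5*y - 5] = -48*y^2 + 6*y - 6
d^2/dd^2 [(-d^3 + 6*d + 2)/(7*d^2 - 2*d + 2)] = 4*(152*d^3 + 153*d^2 - 174*d + 2)/(343*d^6 - 294*d^5 + 378*d^4 - 176*d^3 + 108*d^2 - 24*d + 8)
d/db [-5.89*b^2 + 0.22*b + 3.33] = 0.22 - 11.78*b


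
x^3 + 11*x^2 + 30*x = x*(x + 5)*(x + 6)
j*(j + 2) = j^2 + 2*j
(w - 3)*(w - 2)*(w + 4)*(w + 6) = w^4 + 5*w^3 - 20*w^2 - 60*w + 144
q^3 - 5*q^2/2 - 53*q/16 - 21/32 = (q - 7/2)*(q + 1/4)*(q + 3/4)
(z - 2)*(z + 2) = z^2 - 4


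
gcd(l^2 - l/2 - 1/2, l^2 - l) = l - 1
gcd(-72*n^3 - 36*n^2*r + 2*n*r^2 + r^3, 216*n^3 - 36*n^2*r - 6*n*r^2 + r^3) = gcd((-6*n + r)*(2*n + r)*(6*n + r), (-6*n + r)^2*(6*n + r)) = -36*n^2 + r^2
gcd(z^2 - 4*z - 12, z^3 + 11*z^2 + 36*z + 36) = z + 2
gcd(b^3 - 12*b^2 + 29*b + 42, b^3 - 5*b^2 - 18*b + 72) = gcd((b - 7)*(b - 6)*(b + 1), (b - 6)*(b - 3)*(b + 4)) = b - 6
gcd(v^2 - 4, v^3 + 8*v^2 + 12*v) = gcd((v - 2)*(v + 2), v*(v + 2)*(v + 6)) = v + 2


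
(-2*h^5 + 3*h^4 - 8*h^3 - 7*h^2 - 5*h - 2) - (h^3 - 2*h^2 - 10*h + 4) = -2*h^5 + 3*h^4 - 9*h^3 - 5*h^2 + 5*h - 6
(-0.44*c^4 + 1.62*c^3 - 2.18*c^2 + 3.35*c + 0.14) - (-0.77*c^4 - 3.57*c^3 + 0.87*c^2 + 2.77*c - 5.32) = 0.33*c^4 + 5.19*c^3 - 3.05*c^2 + 0.58*c + 5.46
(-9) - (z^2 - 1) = -z^2 - 8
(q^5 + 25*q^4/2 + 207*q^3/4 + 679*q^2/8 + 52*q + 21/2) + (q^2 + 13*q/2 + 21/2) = q^5 + 25*q^4/2 + 207*q^3/4 + 687*q^2/8 + 117*q/2 + 21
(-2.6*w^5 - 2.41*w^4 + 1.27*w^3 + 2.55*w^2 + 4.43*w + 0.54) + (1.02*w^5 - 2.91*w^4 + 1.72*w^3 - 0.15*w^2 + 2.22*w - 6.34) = -1.58*w^5 - 5.32*w^4 + 2.99*w^3 + 2.4*w^2 + 6.65*w - 5.8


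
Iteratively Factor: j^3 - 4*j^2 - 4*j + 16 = (j - 4)*(j^2 - 4) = (j - 4)*(j + 2)*(j - 2)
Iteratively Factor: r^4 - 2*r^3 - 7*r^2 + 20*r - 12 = (r - 1)*(r^3 - r^2 - 8*r + 12) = (r - 1)*(r + 3)*(r^2 - 4*r + 4) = (r - 2)*(r - 1)*(r + 3)*(r - 2)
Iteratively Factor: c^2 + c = (c)*(c + 1)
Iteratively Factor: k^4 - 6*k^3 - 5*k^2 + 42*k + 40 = (k - 4)*(k^3 - 2*k^2 - 13*k - 10) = (k - 5)*(k - 4)*(k^2 + 3*k + 2) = (k - 5)*(k - 4)*(k + 2)*(k + 1)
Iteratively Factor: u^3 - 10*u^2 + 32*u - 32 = (u - 4)*(u^2 - 6*u + 8) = (u - 4)^2*(u - 2)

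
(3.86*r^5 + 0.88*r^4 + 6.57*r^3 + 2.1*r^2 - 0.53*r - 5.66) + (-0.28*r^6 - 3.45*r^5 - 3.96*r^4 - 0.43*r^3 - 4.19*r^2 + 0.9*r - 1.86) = -0.28*r^6 + 0.41*r^5 - 3.08*r^4 + 6.14*r^3 - 2.09*r^2 + 0.37*r - 7.52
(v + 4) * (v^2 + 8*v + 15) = v^3 + 12*v^2 + 47*v + 60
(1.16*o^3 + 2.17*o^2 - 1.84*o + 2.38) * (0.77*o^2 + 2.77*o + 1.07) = 0.8932*o^5 + 4.8841*o^4 + 5.8353*o^3 - 0.9423*o^2 + 4.6238*o + 2.5466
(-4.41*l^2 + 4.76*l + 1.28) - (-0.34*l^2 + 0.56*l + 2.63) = -4.07*l^2 + 4.2*l - 1.35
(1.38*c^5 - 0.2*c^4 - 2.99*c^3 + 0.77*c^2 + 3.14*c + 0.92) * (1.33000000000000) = 1.8354*c^5 - 0.266*c^4 - 3.9767*c^3 + 1.0241*c^2 + 4.1762*c + 1.2236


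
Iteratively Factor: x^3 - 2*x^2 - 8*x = (x)*(x^2 - 2*x - 8) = x*(x - 4)*(x + 2)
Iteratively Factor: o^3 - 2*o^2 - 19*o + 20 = (o - 1)*(o^2 - o - 20) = (o - 5)*(o - 1)*(o + 4)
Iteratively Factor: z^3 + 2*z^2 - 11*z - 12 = (z - 3)*(z^2 + 5*z + 4) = (z - 3)*(z + 4)*(z + 1)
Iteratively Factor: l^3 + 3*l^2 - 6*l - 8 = (l - 2)*(l^2 + 5*l + 4) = (l - 2)*(l + 1)*(l + 4)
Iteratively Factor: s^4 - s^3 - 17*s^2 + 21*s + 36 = (s + 1)*(s^3 - 2*s^2 - 15*s + 36) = (s - 3)*(s + 1)*(s^2 + s - 12) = (s - 3)*(s + 1)*(s + 4)*(s - 3)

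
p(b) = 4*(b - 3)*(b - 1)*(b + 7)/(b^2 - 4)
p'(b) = -8*b*(b - 3)*(b - 1)*(b + 7)/(b^2 - 4)^2 + 4*(b - 3)*(b - 1)/(b^2 - 4) + 4*(b - 3)*(b + 7)/(b^2 - 4) + 4*(b - 1)*(b + 7)/(b^2 - 4)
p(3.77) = 9.00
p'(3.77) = 9.13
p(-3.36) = 55.39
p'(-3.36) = 44.86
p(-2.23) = 331.29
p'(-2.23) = 1422.27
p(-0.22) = -26.96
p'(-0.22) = 29.50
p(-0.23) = -27.26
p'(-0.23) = 29.75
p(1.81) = 46.92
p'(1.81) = 258.47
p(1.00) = 0.00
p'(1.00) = 21.33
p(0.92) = -1.67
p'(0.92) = 20.51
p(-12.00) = -27.86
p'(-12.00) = 4.80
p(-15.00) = -41.70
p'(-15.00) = 4.47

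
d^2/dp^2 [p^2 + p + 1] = 2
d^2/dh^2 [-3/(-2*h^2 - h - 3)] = 6*(-4*h^2 - 2*h + (4*h + 1)^2 - 6)/(2*h^2 + h + 3)^3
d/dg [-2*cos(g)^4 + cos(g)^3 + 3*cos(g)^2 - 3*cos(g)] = 3*sin(g)^3 + 2*sin(g)*cos(3*g)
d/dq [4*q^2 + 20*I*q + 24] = 8*q + 20*I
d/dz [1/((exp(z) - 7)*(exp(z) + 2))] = (5 - 2*exp(z))*exp(z)/(exp(4*z) - 10*exp(3*z) - 3*exp(2*z) + 140*exp(z) + 196)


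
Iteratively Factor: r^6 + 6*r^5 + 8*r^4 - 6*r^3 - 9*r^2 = (r + 3)*(r^5 + 3*r^4 - r^3 - 3*r^2) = r*(r + 3)*(r^4 + 3*r^3 - r^2 - 3*r) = r*(r - 1)*(r + 3)*(r^3 + 4*r^2 + 3*r) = r^2*(r - 1)*(r + 3)*(r^2 + 4*r + 3) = r^2*(r - 1)*(r + 3)^2*(r + 1)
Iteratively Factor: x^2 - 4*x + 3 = (x - 1)*(x - 3)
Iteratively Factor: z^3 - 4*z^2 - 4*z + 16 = (z - 2)*(z^2 - 2*z - 8) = (z - 2)*(z + 2)*(z - 4)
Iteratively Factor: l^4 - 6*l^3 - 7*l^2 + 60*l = (l + 3)*(l^3 - 9*l^2 + 20*l) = l*(l + 3)*(l^2 - 9*l + 20) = l*(l - 4)*(l + 3)*(l - 5)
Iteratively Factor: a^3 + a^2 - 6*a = (a - 2)*(a^2 + 3*a) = (a - 2)*(a + 3)*(a)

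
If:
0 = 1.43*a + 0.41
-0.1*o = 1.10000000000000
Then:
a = -0.29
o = -11.00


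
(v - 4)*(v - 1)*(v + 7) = v^3 + 2*v^2 - 31*v + 28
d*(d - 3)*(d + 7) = d^3 + 4*d^2 - 21*d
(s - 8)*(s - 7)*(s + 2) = s^3 - 13*s^2 + 26*s + 112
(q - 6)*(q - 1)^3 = q^4 - 9*q^3 + 21*q^2 - 19*q + 6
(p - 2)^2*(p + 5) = p^3 + p^2 - 16*p + 20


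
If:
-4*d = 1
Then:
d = -1/4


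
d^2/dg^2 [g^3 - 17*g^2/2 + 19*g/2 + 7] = 6*g - 17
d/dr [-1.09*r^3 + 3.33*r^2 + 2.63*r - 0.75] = -3.27*r^2 + 6.66*r + 2.63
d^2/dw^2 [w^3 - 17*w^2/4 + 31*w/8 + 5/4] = 6*w - 17/2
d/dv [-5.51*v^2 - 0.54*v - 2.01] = -11.02*v - 0.54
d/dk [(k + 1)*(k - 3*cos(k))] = k + (k + 1)*(3*sin(k) + 1) - 3*cos(k)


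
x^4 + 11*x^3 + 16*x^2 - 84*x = x*(x - 2)*(x + 6)*(x + 7)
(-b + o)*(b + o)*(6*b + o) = -6*b^3 - b^2*o + 6*b*o^2 + o^3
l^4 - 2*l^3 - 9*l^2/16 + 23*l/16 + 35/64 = (l - 7/4)*(l - 5/4)*(l + 1/2)^2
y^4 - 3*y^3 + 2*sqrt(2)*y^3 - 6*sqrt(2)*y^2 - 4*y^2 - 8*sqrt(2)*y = y*(y - 4)*(y + 1)*(y + 2*sqrt(2))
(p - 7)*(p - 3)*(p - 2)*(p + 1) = p^4 - 11*p^3 + 29*p^2 - p - 42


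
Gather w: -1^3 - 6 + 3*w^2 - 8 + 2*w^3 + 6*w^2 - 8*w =2*w^3 + 9*w^2 - 8*w - 15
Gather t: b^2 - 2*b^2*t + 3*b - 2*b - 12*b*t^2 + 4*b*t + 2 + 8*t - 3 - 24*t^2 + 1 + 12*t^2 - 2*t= b^2 + b + t^2*(-12*b - 12) + t*(-2*b^2 + 4*b + 6)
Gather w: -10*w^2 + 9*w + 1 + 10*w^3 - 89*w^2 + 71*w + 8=10*w^3 - 99*w^2 + 80*w + 9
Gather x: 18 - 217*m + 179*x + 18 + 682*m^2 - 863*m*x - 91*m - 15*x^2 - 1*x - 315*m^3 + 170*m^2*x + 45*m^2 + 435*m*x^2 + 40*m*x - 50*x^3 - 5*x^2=-315*m^3 + 727*m^2 - 308*m - 50*x^3 + x^2*(435*m - 20) + x*(170*m^2 - 823*m + 178) + 36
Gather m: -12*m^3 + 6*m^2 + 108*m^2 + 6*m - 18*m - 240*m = -12*m^3 + 114*m^2 - 252*m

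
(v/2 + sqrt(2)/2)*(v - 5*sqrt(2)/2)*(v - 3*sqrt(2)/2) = v^3/2 - 3*sqrt(2)*v^2/2 - v/4 + 15*sqrt(2)/4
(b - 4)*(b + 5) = b^2 + b - 20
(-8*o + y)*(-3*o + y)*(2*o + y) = 48*o^3 + 2*o^2*y - 9*o*y^2 + y^3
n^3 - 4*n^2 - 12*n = n*(n - 6)*(n + 2)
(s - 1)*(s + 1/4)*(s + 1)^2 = s^4 + 5*s^3/4 - 3*s^2/4 - 5*s/4 - 1/4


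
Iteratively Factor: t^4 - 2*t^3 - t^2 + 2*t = (t - 2)*(t^3 - t) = t*(t - 2)*(t^2 - 1) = t*(t - 2)*(t - 1)*(t + 1)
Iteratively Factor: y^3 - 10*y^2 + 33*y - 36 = (y - 3)*(y^2 - 7*y + 12) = (y - 4)*(y - 3)*(y - 3)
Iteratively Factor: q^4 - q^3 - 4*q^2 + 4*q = (q + 2)*(q^3 - 3*q^2 + 2*q) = q*(q + 2)*(q^2 - 3*q + 2) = q*(q - 1)*(q + 2)*(q - 2)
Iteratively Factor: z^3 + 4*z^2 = (z)*(z^2 + 4*z) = z*(z + 4)*(z)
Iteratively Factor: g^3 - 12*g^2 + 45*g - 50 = (g - 5)*(g^2 - 7*g + 10) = (g - 5)^2*(g - 2)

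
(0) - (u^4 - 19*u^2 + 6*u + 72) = -u^4 + 19*u^2 - 6*u - 72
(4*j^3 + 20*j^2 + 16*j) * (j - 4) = 4*j^4 + 4*j^3 - 64*j^2 - 64*j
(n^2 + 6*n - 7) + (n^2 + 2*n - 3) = 2*n^2 + 8*n - 10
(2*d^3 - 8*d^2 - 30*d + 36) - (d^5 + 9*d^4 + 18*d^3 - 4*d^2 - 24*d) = -d^5 - 9*d^4 - 16*d^3 - 4*d^2 - 6*d + 36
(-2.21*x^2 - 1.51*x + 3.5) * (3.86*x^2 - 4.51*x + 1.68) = -8.5306*x^4 + 4.1385*x^3 + 16.6073*x^2 - 18.3218*x + 5.88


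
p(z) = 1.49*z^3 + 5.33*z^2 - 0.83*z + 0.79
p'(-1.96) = -4.55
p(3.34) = 112.99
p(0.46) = 1.68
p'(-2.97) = 6.94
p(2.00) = 32.37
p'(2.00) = 38.37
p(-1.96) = 11.67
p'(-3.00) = 7.42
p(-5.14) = -56.46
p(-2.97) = 11.24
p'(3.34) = 84.64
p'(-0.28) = -3.46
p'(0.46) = 5.02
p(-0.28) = 1.41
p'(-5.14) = 62.47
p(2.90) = 79.55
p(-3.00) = 11.02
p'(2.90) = 67.68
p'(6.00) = 224.05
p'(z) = 4.47*z^2 + 10.66*z - 0.83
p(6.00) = 509.53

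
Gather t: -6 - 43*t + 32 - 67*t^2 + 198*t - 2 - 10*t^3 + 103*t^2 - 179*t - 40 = -10*t^3 + 36*t^2 - 24*t - 16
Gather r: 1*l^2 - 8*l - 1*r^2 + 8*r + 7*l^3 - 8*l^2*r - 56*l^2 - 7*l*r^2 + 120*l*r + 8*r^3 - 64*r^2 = 7*l^3 - 55*l^2 - 8*l + 8*r^3 + r^2*(-7*l - 65) + r*(-8*l^2 + 120*l + 8)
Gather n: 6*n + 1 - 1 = 6*n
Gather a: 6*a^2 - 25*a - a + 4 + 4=6*a^2 - 26*a + 8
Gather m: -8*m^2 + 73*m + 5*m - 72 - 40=-8*m^2 + 78*m - 112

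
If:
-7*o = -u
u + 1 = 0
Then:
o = -1/7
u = -1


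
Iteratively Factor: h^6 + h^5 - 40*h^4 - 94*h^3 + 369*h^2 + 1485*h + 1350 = (h + 2)*(h^5 - h^4 - 38*h^3 - 18*h^2 + 405*h + 675) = (h + 2)*(h + 3)*(h^4 - 4*h^3 - 26*h^2 + 60*h + 225) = (h - 5)*(h + 2)*(h + 3)*(h^3 + h^2 - 21*h - 45) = (h - 5)*(h + 2)*(h + 3)^2*(h^2 - 2*h - 15) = (h - 5)^2*(h + 2)*(h + 3)^2*(h + 3)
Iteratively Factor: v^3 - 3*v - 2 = (v + 1)*(v^2 - v - 2) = (v - 2)*(v + 1)*(v + 1)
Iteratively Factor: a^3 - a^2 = (a)*(a^2 - a) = a^2*(a - 1)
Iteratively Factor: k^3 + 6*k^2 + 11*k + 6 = (k + 1)*(k^2 + 5*k + 6) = (k + 1)*(k + 2)*(k + 3)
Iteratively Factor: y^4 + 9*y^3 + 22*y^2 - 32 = (y - 1)*(y^3 + 10*y^2 + 32*y + 32) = (y - 1)*(y + 4)*(y^2 + 6*y + 8) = (y - 1)*(y + 4)^2*(y + 2)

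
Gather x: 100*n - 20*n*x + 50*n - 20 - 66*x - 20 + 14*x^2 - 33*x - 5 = 150*n + 14*x^2 + x*(-20*n - 99) - 45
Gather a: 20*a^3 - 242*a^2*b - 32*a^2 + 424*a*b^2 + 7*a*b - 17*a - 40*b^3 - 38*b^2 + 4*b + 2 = 20*a^3 + a^2*(-242*b - 32) + a*(424*b^2 + 7*b - 17) - 40*b^3 - 38*b^2 + 4*b + 2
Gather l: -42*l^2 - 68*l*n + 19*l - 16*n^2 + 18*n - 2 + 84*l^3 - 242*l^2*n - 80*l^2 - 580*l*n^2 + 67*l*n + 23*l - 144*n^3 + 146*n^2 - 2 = 84*l^3 + l^2*(-242*n - 122) + l*(-580*n^2 - n + 42) - 144*n^3 + 130*n^2 + 18*n - 4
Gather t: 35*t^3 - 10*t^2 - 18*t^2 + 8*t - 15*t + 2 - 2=35*t^3 - 28*t^2 - 7*t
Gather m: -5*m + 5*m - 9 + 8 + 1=0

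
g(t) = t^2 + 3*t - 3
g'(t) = 2*t + 3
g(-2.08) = -4.91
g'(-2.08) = -1.16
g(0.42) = -1.56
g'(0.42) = 3.84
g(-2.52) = -4.21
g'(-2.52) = -2.04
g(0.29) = -2.05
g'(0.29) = 3.58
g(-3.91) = 0.56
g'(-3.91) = -4.82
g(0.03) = -2.91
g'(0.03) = 3.06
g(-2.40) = -4.44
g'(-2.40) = -1.80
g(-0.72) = -4.64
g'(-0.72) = 1.56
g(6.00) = 51.00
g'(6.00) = 15.00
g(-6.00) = 15.00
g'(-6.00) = -9.00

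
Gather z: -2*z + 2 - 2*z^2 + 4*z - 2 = -2*z^2 + 2*z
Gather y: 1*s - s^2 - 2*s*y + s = -s^2 - 2*s*y + 2*s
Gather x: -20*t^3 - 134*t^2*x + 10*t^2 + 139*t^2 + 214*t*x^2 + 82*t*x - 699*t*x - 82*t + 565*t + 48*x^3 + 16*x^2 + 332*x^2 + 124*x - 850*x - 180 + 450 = -20*t^3 + 149*t^2 + 483*t + 48*x^3 + x^2*(214*t + 348) + x*(-134*t^2 - 617*t - 726) + 270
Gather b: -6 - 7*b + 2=-7*b - 4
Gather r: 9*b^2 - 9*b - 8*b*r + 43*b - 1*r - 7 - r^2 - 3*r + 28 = 9*b^2 + 34*b - r^2 + r*(-8*b - 4) + 21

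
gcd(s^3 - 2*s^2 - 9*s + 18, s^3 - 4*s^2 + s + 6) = s^2 - 5*s + 6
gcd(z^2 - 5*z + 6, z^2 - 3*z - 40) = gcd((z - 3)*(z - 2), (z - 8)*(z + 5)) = 1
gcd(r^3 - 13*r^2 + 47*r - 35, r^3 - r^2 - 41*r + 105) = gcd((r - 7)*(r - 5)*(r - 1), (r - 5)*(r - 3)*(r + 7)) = r - 5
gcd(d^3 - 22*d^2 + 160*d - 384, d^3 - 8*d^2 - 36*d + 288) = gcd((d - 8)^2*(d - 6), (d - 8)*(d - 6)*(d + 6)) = d^2 - 14*d + 48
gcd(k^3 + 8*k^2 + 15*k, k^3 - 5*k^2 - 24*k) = k^2 + 3*k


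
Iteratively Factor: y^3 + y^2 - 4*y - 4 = (y + 1)*(y^2 - 4) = (y + 1)*(y + 2)*(y - 2)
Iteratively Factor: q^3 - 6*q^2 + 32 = (q - 4)*(q^2 - 2*q - 8) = (q - 4)^2*(q + 2)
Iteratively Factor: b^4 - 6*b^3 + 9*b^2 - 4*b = (b - 1)*(b^3 - 5*b^2 + 4*b) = (b - 4)*(b - 1)*(b^2 - b) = b*(b - 4)*(b - 1)*(b - 1)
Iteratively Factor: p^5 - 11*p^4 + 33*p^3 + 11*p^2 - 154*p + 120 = (p - 4)*(p^4 - 7*p^3 + 5*p^2 + 31*p - 30) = (p - 4)*(p - 3)*(p^3 - 4*p^2 - 7*p + 10) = (p - 4)*(p - 3)*(p + 2)*(p^2 - 6*p + 5) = (p - 5)*(p - 4)*(p - 3)*(p + 2)*(p - 1)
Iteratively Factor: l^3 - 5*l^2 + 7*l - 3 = (l - 3)*(l^2 - 2*l + 1) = (l - 3)*(l - 1)*(l - 1)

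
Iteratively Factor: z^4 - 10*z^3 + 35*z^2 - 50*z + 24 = (z - 1)*(z^3 - 9*z^2 + 26*z - 24) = (z - 2)*(z - 1)*(z^2 - 7*z + 12) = (z - 4)*(z - 2)*(z - 1)*(z - 3)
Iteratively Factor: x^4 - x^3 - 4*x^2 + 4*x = (x)*(x^3 - x^2 - 4*x + 4) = x*(x + 2)*(x^2 - 3*x + 2) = x*(x - 1)*(x + 2)*(x - 2)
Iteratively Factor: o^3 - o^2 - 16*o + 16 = (o + 4)*(o^2 - 5*o + 4) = (o - 4)*(o + 4)*(o - 1)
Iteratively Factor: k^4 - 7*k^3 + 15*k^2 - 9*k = (k - 3)*(k^3 - 4*k^2 + 3*k) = (k - 3)*(k - 1)*(k^2 - 3*k) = (k - 3)^2*(k - 1)*(k)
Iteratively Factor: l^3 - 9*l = (l - 3)*(l^2 + 3*l) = l*(l - 3)*(l + 3)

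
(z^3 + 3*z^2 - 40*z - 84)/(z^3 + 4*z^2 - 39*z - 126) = (z + 2)/(z + 3)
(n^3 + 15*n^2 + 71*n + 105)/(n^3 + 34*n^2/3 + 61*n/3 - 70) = 3*(n^2 + 8*n + 15)/(3*n^2 + 13*n - 30)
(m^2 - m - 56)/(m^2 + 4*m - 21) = (m - 8)/(m - 3)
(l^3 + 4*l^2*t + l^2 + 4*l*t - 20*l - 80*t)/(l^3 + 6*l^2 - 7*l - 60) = (l^2 + 4*l*t - 4*l - 16*t)/(l^2 + l - 12)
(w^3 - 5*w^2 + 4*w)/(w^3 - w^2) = (w - 4)/w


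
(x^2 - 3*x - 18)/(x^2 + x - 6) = (x - 6)/(x - 2)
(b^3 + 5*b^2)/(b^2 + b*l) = b*(b + 5)/(b + l)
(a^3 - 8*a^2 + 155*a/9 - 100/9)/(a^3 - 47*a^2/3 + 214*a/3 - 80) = (3*a^2 - 19*a + 20)/(3*(a^2 - 14*a + 48))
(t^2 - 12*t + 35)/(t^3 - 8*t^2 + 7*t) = (t - 5)/(t*(t - 1))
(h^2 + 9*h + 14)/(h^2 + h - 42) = (h + 2)/(h - 6)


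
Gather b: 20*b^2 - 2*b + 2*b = 20*b^2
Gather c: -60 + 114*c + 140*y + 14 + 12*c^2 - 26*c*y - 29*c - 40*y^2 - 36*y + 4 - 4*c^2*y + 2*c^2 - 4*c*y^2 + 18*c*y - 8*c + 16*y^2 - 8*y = c^2*(14 - 4*y) + c*(-4*y^2 - 8*y + 77) - 24*y^2 + 96*y - 42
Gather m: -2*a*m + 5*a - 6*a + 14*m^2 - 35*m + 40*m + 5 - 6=-a + 14*m^2 + m*(5 - 2*a) - 1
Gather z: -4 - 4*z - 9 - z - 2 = -5*z - 15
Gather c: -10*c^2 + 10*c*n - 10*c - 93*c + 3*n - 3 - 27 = -10*c^2 + c*(10*n - 103) + 3*n - 30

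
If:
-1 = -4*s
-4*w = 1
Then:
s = 1/4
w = -1/4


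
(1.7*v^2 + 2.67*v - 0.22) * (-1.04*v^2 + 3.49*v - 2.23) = -1.768*v^4 + 3.1562*v^3 + 5.7561*v^2 - 6.7219*v + 0.4906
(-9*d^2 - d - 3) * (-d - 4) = 9*d^3 + 37*d^2 + 7*d + 12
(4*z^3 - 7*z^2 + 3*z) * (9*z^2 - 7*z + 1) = 36*z^5 - 91*z^4 + 80*z^3 - 28*z^2 + 3*z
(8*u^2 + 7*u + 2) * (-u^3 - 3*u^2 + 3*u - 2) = -8*u^5 - 31*u^4 + u^3 - u^2 - 8*u - 4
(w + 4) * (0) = 0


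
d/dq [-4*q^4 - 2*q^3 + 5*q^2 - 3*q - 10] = -16*q^3 - 6*q^2 + 10*q - 3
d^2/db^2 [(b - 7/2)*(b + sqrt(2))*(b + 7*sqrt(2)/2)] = 6*b - 7 + 9*sqrt(2)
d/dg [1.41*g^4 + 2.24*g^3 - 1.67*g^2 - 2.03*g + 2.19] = 5.64*g^3 + 6.72*g^2 - 3.34*g - 2.03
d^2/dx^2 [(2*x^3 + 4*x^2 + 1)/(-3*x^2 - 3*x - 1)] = 2*(24*x^3 - 9*x^2 - 33*x - 10)/(27*x^6 + 81*x^5 + 108*x^4 + 81*x^3 + 36*x^2 + 9*x + 1)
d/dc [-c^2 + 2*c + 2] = 2 - 2*c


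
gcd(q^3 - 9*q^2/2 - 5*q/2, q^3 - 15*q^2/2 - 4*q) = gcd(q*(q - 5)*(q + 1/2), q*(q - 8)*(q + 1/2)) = q^2 + q/2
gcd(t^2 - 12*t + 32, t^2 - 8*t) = t - 8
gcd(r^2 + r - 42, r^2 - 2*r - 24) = r - 6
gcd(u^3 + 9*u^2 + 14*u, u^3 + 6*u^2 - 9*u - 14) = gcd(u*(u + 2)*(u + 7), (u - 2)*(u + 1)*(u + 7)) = u + 7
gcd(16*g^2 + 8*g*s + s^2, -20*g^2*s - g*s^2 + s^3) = 4*g + s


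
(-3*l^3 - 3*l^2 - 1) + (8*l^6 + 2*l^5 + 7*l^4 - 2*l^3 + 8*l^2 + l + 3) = 8*l^6 + 2*l^5 + 7*l^4 - 5*l^3 + 5*l^2 + l + 2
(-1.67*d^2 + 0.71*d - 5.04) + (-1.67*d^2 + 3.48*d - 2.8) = -3.34*d^2 + 4.19*d - 7.84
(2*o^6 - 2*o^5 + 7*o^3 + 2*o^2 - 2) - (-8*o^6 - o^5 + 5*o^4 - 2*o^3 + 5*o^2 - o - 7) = 10*o^6 - o^5 - 5*o^4 + 9*o^3 - 3*o^2 + o + 5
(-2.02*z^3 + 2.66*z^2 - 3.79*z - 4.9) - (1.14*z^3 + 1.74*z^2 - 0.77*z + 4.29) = -3.16*z^3 + 0.92*z^2 - 3.02*z - 9.19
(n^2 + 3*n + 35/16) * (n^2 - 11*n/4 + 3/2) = n^4 + n^3/4 - 73*n^2/16 - 97*n/64 + 105/32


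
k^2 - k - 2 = (k - 2)*(k + 1)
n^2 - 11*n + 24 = (n - 8)*(n - 3)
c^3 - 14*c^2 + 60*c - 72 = (c - 6)^2*(c - 2)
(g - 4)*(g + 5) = g^2 + g - 20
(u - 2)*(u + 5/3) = u^2 - u/3 - 10/3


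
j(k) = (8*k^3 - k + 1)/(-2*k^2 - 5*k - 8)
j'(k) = (4*k + 5)*(8*k^3 - k + 1)/(-2*k^2 - 5*k - 8)^2 + (24*k^2 - 1)/(-2*k^2 - 5*k - 8)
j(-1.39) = 3.89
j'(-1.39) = -8.79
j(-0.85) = 0.59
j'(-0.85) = -3.33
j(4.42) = -9.94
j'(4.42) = -3.51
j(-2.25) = 12.78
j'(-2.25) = -10.09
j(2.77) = -4.52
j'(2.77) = -2.97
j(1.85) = -2.07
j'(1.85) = -2.30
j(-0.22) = -0.16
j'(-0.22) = 0.07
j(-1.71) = 7.04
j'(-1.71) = -10.61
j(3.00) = -5.22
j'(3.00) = -3.08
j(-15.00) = 70.45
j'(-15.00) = -3.98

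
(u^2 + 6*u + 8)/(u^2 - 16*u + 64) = (u^2 + 6*u + 8)/(u^2 - 16*u + 64)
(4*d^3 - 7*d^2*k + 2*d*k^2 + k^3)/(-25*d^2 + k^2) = (-4*d^3 + 7*d^2*k - 2*d*k^2 - k^3)/(25*d^2 - k^2)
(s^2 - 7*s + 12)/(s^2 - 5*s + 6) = (s - 4)/(s - 2)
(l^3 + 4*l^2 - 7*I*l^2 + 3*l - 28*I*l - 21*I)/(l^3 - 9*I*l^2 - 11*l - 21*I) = (l^2 + 4*l + 3)/(l^2 - 2*I*l + 3)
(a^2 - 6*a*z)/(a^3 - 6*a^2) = (a - 6*z)/(a*(a - 6))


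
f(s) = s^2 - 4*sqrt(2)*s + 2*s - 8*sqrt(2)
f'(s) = 2*s - 4*sqrt(2) + 2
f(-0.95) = -6.94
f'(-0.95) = -5.56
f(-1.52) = -3.44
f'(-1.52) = -6.70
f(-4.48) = 25.14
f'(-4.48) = -12.62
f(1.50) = -14.55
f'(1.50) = -0.66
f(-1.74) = -1.92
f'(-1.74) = -7.14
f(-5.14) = 33.90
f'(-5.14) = -13.94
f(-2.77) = 6.49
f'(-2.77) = -9.20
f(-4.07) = 20.13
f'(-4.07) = -11.80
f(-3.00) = 8.66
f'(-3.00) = -9.66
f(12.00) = 88.80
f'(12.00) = 20.34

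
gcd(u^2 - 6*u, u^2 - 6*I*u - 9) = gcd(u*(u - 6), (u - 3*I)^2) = 1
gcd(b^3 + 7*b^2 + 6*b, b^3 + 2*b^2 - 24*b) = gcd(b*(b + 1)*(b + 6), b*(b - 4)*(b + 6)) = b^2 + 6*b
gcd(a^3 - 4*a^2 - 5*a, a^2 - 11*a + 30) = a - 5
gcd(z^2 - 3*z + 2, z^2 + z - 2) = z - 1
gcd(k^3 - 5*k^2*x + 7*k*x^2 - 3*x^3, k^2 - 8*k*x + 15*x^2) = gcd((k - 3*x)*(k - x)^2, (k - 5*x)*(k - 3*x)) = -k + 3*x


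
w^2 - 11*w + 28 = (w - 7)*(w - 4)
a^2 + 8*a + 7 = (a + 1)*(a + 7)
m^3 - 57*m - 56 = (m - 8)*(m + 1)*(m + 7)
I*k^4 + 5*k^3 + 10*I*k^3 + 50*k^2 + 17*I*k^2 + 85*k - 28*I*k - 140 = (k + 4)*(k + 7)*(k - 5*I)*(I*k - I)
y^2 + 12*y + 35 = (y + 5)*(y + 7)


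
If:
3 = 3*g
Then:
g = 1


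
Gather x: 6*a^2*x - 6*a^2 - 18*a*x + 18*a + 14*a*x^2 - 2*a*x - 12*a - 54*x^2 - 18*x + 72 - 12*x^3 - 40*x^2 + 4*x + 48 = -6*a^2 + 6*a - 12*x^3 + x^2*(14*a - 94) + x*(6*a^2 - 20*a - 14) + 120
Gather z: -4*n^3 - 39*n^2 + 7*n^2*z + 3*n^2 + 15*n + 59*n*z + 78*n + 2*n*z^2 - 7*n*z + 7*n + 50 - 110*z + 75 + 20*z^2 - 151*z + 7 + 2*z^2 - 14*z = -4*n^3 - 36*n^2 + 100*n + z^2*(2*n + 22) + z*(7*n^2 + 52*n - 275) + 132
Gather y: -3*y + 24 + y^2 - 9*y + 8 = y^2 - 12*y + 32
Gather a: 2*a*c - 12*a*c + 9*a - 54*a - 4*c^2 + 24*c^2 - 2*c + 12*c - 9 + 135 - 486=a*(-10*c - 45) + 20*c^2 + 10*c - 360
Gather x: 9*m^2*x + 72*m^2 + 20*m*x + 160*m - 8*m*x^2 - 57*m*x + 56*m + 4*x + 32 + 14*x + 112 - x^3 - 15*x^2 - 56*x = 72*m^2 + 216*m - x^3 + x^2*(-8*m - 15) + x*(9*m^2 - 37*m - 38) + 144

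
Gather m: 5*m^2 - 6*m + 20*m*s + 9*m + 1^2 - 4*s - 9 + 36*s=5*m^2 + m*(20*s + 3) + 32*s - 8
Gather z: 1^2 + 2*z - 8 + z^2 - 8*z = z^2 - 6*z - 7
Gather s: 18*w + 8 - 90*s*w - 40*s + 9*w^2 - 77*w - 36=s*(-90*w - 40) + 9*w^2 - 59*w - 28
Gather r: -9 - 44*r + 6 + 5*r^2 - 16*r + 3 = 5*r^2 - 60*r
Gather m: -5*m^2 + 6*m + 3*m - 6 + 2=-5*m^2 + 9*m - 4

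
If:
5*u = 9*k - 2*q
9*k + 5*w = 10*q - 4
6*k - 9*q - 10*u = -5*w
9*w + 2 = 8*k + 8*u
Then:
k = -294/1261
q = -226/1261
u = -2194/6305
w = -4658/6305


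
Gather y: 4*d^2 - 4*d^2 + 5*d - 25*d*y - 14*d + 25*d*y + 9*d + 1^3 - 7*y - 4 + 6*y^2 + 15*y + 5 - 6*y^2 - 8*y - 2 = 0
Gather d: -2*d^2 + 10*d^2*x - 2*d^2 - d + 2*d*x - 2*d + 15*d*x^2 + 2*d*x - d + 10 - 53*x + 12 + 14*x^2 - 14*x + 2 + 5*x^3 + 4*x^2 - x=d^2*(10*x - 4) + d*(15*x^2 + 4*x - 4) + 5*x^3 + 18*x^2 - 68*x + 24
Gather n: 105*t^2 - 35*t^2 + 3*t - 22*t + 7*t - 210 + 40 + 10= 70*t^2 - 12*t - 160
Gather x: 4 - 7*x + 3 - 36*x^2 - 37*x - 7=-36*x^2 - 44*x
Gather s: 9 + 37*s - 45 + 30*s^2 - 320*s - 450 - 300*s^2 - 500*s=-270*s^2 - 783*s - 486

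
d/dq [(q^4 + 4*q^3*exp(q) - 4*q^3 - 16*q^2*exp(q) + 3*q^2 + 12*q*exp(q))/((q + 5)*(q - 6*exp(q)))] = (q*(q + 5)*(6*exp(q) - 1)*(q^3 + 4*q^2*exp(q) - 4*q^2 - 16*q*exp(q) + 3*q + 12*exp(q)) + q*(q - 6*exp(q))*(-q^3 - 4*q^2*exp(q) + 4*q^2 + 16*q*exp(q) - 3*q - 12*exp(q)) + 2*(q + 5)*(q - 6*exp(q))*(2*q^3*exp(q) + 2*q^3 - 2*q^2*exp(q) - 6*q^2 - 10*q*exp(q) + 3*q + 6*exp(q)))/((q + 5)^2*(q - 6*exp(q))^2)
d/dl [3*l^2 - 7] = 6*l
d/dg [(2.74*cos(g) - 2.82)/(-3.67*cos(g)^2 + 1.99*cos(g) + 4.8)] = (-10.0558*cos(g)^2 + 20.6988*cos(g) - 18.7638)*sin(g)/(13.4689*cos(g)^4 - 14.6066*cos(g)^3 - 31.2719*cos(g)^2 + 19.104*cos(g) + 23.04)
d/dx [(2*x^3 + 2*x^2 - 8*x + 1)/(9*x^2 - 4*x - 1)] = 2*(9*x^4 - 8*x^3 + 29*x^2 - 11*x + 6)/(81*x^4 - 72*x^3 - 2*x^2 + 8*x + 1)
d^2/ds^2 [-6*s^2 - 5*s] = -12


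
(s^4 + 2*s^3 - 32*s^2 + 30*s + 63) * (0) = 0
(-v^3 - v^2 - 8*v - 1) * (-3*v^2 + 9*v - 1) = 3*v^5 - 6*v^4 + 16*v^3 - 68*v^2 - v + 1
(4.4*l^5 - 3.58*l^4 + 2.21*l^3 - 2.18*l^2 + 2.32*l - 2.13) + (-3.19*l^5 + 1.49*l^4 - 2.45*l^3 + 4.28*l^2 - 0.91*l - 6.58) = 1.21*l^5 - 2.09*l^4 - 0.24*l^3 + 2.1*l^2 + 1.41*l - 8.71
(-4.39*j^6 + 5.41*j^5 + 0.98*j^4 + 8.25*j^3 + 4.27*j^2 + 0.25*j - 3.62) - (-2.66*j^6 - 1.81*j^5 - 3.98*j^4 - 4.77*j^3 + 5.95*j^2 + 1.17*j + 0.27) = -1.73*j^6 + 7.22*j^5 + 4.96*j^4 + 13.02*j^3 - 1.68*j^2 - 0.92*j - 3.89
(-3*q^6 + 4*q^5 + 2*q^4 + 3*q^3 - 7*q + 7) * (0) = 0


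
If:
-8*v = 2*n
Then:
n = -4*v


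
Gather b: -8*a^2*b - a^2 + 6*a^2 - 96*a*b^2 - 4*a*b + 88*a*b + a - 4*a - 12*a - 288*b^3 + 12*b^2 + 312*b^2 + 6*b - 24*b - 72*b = 5*a^2 - 15*a - 288*b^3 + b^2*(324 - 96*a) + b*(-8*a^2 + 84*a - 90)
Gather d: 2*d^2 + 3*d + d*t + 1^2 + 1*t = 2*d^2 + d*(t + 3) + t + 1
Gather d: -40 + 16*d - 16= 16*d - 56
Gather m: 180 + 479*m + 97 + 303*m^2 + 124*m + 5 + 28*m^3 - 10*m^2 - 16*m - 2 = 28*m^3 + 293*m^2 + 587*m + 280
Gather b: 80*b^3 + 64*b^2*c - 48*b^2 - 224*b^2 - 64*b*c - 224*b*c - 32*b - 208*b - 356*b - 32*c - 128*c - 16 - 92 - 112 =80*b^3 + b^2*(64*c - 272) + b*(-288*c - 596) - 160*c - 220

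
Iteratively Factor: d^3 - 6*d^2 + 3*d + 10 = (d + 1)*(d^2 - 7*d + 10) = (d - 2)*(d + 1)*(d - 5)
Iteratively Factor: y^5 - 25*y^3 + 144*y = (y - 4)*(y^4 + 4*y^3 - 9*y^2 - 36*y) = (y - 4)*(y + 3)*(y^3 + y^2 - 12*y) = (y - 4)*(y + 3)*(y + 4)*(y^2 - 3*y) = (y - 4)*(y - 3)*(y + 3)*(y + 4)*(y)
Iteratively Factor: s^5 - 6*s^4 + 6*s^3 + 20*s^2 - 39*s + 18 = (s - 1)*(s^4 - 5*s^3 + s^2 + 21*s - 18) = (s - 1)^2*(s^3 - 4*s^2 - 3*s + 18) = (s - 3)*(s - 1)^2*(s^2 - s - 6) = (s - 3)^2*(s - 1)^2*(s + 2)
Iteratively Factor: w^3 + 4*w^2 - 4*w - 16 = (w + 4)*(w^2 - 4) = (w - 2)*(w + 4)*(w + 2)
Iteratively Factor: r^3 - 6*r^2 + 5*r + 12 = (r + 1)*(r^2 - 7*r + 12) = (r - 3)*(r + 1)*(r - 4)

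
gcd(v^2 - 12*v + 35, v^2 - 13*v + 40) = v - 5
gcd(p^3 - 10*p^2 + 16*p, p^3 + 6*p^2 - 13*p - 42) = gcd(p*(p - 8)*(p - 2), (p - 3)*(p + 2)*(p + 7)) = 1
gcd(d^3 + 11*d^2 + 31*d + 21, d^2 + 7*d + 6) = d + 1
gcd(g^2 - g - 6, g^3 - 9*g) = g - 3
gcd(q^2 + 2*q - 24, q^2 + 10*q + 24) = q + 6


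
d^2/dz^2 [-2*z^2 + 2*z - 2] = -4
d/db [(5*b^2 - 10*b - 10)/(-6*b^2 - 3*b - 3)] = 25*b*(-b - 2)/(3*(4*b^4 + 4*b^3 + 5*b^2 + 2*b + 1))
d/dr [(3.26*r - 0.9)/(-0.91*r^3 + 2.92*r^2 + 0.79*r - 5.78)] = (5.9332*r^3 - 11.9762*r^2 + 5.256*r - 18.1318)/(0.8281*r^6 - 5.3144*r^5 + 7.0886*r^4 + 15.1332*r^3 - 33.1311*r^2 - 9.1324*r + 33.4084)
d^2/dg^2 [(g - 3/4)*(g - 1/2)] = 2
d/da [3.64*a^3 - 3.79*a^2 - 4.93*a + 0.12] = 10.92*a^2 - 7.58*a - 4.93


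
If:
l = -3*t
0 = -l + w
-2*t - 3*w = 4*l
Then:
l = 0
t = 0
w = 0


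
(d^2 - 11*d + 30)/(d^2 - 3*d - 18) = (d - 5)/(d + 3)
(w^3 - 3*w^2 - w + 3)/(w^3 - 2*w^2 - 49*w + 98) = (w^3 - 3*w^2 - w + 3)/(w^3 - 2*w^2 - 49*w + 98)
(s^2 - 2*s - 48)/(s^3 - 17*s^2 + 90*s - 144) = (s + 6)/(s^2 - 9*s + 18)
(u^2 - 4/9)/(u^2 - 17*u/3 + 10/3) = (u + 2/3)/(u - 5)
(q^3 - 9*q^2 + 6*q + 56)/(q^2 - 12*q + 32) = (q^2 - 5*q - 14)/(q - 8)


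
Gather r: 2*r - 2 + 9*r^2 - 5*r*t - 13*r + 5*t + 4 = 9*r^2 + r*(-5*t - 11) + 5*t + 2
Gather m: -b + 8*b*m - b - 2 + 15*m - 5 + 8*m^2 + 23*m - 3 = -2*b + 8*m^2 + m*(8*b + 38) - 10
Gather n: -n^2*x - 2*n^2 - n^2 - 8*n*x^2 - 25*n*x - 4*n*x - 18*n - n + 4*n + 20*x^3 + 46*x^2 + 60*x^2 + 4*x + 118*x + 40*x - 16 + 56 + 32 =n^2*(-x - 3) + n*(-8*x^2 - 29*x - 15) + 20*x^3 + 106*x^2 + 162*x + 72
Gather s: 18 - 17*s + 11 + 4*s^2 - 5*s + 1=4*s^2 - 22*s + 30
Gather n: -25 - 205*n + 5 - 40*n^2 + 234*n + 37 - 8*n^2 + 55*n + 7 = -48*n^2 + 84*n + 24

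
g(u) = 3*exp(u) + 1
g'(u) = 3*exp(u)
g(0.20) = 4.66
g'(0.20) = 3.66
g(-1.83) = 1.48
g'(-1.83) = 0.48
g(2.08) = 25.01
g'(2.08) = 24.01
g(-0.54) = 2.75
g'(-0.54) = 1.75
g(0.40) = 5.48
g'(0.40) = 4.48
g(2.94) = 57.75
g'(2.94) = 56.75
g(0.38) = 5.39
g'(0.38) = 4.39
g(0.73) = 7.23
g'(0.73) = 6.23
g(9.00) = 24310.25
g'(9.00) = 24309.25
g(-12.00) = 1.00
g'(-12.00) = 0.00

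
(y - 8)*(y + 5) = y^2 - 3*y - 40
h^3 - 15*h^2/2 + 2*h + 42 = (h - 6)*(h - 7/2)*(h + 2)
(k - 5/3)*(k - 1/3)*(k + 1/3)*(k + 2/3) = k^4 - k^3 - 11*k^2/9 + k/9 + 10/81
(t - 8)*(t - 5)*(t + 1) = t^3 - 12*t^2 + 27*t + 40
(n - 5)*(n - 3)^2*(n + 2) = n^4 - 9*n^3 + 17*n^2 + 33*n - 90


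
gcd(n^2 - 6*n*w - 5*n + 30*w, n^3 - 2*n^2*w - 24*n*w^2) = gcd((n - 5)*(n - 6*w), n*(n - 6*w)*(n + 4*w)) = -n + 6*w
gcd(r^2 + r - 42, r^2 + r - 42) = r^2 + r - 42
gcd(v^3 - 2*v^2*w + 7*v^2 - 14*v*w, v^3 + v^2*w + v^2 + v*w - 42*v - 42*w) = v + 7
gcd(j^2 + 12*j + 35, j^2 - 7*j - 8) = 1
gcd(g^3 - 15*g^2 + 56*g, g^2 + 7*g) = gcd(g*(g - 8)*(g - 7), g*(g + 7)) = g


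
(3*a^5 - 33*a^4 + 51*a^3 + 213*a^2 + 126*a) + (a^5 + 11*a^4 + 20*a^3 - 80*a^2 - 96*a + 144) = 4*a^5 - 22*a^4 + 71*a^3 + 133*a^2 + 30*a + 144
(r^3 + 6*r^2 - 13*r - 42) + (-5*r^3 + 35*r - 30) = -4*r^3 + 6*r^2 + 22*r - 72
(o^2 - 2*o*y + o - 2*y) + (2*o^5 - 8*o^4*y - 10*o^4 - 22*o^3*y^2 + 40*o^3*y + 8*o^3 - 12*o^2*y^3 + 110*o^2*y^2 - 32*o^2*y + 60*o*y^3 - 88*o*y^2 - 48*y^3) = 2*o^5 - 8*o^4*y - 10*o^4 - 22*o^3*y^2 + 40*o^3*y + 8*o^3 - 12*o^2*y^3 + 110*o^2*y^2 - 32*o^2*y + o^2 + 60*o*y^3 - 88*o*y^2 - 2*o*y + o - 48*y^3 - 2*y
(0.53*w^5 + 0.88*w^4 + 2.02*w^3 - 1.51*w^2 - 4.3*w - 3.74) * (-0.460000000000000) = -0.2438*w^5 - 0.4048*w^4 - 0.9292*w^3 + 0.6946*w^2 + 1.978*w + 1.7204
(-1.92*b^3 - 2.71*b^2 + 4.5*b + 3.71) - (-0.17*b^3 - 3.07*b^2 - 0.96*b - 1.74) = -1.75*b^3 + 0.36*b^2 + 5.46*b + 5.45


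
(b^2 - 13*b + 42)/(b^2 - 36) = (b - 7)/(b + 6)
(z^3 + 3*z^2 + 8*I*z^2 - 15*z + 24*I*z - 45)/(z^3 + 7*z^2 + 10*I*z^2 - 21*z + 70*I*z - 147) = (z^2 + z*(3 + 5*I) + 15*I)/(z^2 + 7*z*(1 + I) + 49*I)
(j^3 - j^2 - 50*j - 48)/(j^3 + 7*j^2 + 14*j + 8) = (j^2 - 2*j - 48)/(j^2 + 6*j + 8)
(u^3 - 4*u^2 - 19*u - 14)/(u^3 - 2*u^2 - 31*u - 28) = (u + 2)/(u + 4)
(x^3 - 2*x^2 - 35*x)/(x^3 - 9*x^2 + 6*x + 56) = x*(x + 5)/(x^2 - 2*x - 8)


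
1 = 1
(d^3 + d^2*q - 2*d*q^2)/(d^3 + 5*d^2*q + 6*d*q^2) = (d - q)/(d + 3*q)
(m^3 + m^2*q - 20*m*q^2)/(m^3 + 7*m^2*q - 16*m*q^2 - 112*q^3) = m*(m + 5*q)/(m^2 + 11*m*q + 28*q^2)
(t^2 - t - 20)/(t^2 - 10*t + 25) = (t + 4)/(t - 5)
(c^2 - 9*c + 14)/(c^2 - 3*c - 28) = (c - 2)/(c + 4)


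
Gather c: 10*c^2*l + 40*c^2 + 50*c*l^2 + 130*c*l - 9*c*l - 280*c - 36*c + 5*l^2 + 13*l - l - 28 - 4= c^2*(10*l + 40) + c*(50*l^2 + 121*l - 316) + 5*l^2 + 12*l - 32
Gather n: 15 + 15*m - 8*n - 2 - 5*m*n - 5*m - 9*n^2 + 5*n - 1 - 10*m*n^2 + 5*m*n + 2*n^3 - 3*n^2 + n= 10*m + 2*n^3 + n^2*(-10*m - 12) - 2*n + 12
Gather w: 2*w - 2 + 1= 2*w - 1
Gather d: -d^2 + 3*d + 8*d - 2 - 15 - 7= -d^2 + 11*d - 24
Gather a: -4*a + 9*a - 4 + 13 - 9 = 5*a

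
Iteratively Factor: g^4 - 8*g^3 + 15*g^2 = (g)*(g^3 - 8*g^2 + 15*g) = g*(g - 5)*(g^2 - 3*g) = g^2*(g - 5)*(g - 3)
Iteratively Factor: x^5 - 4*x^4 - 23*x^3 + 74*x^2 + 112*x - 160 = (x + 2)*(x^4 - 6*x^3 - 11*x^2 + 96*x - 80) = (x + 2)*(x + 4)*(x^3 - 10*x^2 + 29*x - 20) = (x - 1)*(x + 2)*(x + 4)*(x^2 - 9*x + 20) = (x - 4)*(x - 1)*(x + 2)*(x + 4)*(x - 5)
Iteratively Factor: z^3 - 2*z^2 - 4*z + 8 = (z - 2)*(z^2 - 4) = (z - 2)*(z + 2)*(z - 2)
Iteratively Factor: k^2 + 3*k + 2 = (k + 1)*(k + 2)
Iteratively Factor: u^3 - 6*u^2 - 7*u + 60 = (u - 4)*(u^2 - 2*u - 15) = (u - 5)*(u - 4)*(u + 3)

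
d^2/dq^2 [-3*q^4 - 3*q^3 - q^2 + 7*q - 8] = -36*q^2 - 18*q - 2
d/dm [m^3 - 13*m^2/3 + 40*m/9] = 3*m^2 - 26*m/3 + 40/9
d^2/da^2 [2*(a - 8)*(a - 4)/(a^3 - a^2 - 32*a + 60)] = 4*(a^6 - 36*a^5 + 324*a^4 - 1104*a^3 + 1524*a^2 - 4848*a + 15248)/(a^9 - 3*a^8 - 93*a^7 + 371*a^6 + 2616*a^5 - 14412*a^4 - 10448*a^3 + 173520*a^2 - 345600*a + 216000)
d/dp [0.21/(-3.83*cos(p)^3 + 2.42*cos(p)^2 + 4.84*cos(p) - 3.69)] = (-2.4129*cos(p)^2 + 1.0164*cos(p) + 1.0164)*sin(p)/(3.83*cos(p)^3 - 2.42*cos(p)^2 - 4.84*cos(p) + 3.69)^2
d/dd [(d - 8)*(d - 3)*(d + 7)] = 3*d^2 - 8*d - 53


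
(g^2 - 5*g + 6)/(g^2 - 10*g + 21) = (g - 2)/(g - 7)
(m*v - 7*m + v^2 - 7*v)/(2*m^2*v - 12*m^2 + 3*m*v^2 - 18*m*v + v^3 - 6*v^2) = (v - 7)/(2*m*v - 12*m + v^2 - 6*v)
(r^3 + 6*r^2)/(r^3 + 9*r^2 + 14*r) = r*(r + 6)/(r^2 + 9*r + 14)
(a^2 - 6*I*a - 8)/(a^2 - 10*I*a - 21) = (-a^2 + 6*I*a + 8)/(-a^2 + 10*I*a + 21)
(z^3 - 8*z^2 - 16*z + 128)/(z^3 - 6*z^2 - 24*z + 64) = (z - 4)/(z - 2)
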